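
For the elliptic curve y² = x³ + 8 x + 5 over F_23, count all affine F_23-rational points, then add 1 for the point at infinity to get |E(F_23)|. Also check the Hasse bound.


Affine points = {(2, 11), (2, 12), (4, 3), (4, 20), (5, 3), (5, 20), (6, 4), (6, 19), (7, 6), (7, 17), (8, 11), (8, 12), (9, 1), (9, 22), (10, 2), (10, 21), (12, 9), (12, 14), (13, 11), (13, 12), (14, 3), (14, 20), (15, 2), (15, 21), (18, 1), (18, 22), (19, 1), (19, 22), (20, 0), (21, 2), (21, 21)}; affine count = 31; |E(F_23)| = 32.

Discriminant check: Δ ∝ 4a³ + 27b² = 4·8³ + 27·5² = 4·512 + 27·25 ≡ 9 (mod 23). Nonzero ⇒ E is nonsingular.
For each x ∈ F_23, compute rhs = x³ + 8·x + 5 mod 23, then count y ∈ F_23 with y² ≡ rhs.
  x = 0: rhs = 5, matching y values: none (0 points).
  x = 1: rhs = 14, matching y values: none (0 points).
  x = 2: rhs = 6, matching y values: 11, 12 (2 points).
  x = 3: rhs = 10, matching y values: none (0 points).
  x = 4: rhs = 9, matching y values: 3, 20 (2 points).
  x = 5: rhs = 9, matching y values: 3, 20 (2 points).
  x = 6: rhs = 16, matching y values: 4, 19 (2 points).
  x = 7: rhs = 13, matching y values: 6, 17 (2 points).
  x = 8: rhs = 6, matching y values: 11, 12 (2 points).
  x = 9: rhs = 1, matching y values: 1, 22 (2 points).
  x = 10: rhs = 4, matching y values: 2, 21 (2 points).
  x = 11: rhs = 21, matching y values: none (0 points).
  x = 12: rhs = 12, matching y values: 9, 14 (2 points).
  x = 13: rhs = 6, matching y values: 11, 12 (2 points).
  x = 14: rhs = 9, matching y values: 3, 20 (2 points).
  x = 15: rhs = 4, matching y values: 2, 21 (2 points).
  x = 16: rhs = 20, matching y values: none (0 points).
  x = 17: rhs = 17, matching y values: none (0 points).
  x = 18: rhs = 1, matching y values: 1, 22 (2 points).
  x = 19: rhs = 1, matching y values: 1, 22 (2 points).
  x = 20: rhs = 0, matching y values: 0 (1 points).
  x = 21: rhs = 4, matching y values: 2, 21 (2 points).
  x = 22: rhs = 19, matching y values: none (0 points).
Total affine count: 31.
Full point count |E(F_23)| = 31 + 1 = 32.
Hasse bound: |32 − (23+1)| = |8| = 8 ≤ 2√23 ≈ 9.5917 ✓.


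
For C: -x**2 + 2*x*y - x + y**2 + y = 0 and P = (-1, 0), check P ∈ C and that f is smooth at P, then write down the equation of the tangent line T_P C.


Tangent line at P: x - y + 1 = 0.

Step 1: f(-1, 0) = 0, so P lies on C.
Step 2: partial derivatives
  f_x(x, y) = -2*x + 2*y - 1, f_y(x, y) = 2*x + 2*y + 1.
  f_x(P) = 1, f_y(P) = -1 (gradient nonzero, so P is smooth).
Step 3: tangent line at P: 1·(x − -1) + -1·(y − 0) = 0.
Expanding: x - y + 1 = 0.


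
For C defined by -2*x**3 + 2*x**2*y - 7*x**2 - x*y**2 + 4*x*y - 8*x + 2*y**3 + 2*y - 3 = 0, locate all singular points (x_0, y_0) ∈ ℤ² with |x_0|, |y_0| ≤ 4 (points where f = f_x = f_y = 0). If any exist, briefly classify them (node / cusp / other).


Singular points: {(-1, 0)}; classification: node.

Compute partial derivatives:
  f_x = -6*x**2 + 4*x*y - 14*x - y**2 + 4*y - 8.
  f_y = 2*x**2 - 2*x*y + 4*x + 6*y**2 + 2.
Scan x_0 ∈ {−4, ..., 4}. For each x_0, f_y(x_0, y) is a polynomial in y; find its integer roots y ∈ {−4, ..., 4}, then test f_x and f at those candidates.
  x = -4: f_y(-4, y) = 6*y**2 + 8*y + 18; no integer root y with |y| ≤ 4.
  x = -3: f_y(-3, y) = 6*y**2 + 6*y + 8; no integer root y with |y| ≤ 4.
  x = -2: f_y(-2, y) = 6*y**2 + 4*y + 2; no integer root y with |y| ≤ 4.
  x = -1: f_y(-1, y) = 6*y**2 + 2*y; vanishes at y ∈ {0}. (-1, 0): f_x = 0, f = 0 — SINGULAR.
  x = 0: f_y(0, y) = 6*y**2 + 2; no integer root y with |y| ≤ 4.
  x = 1: f_y(1, y) = 6*y**2 - 2*y + 8; no integer root y with |y| ≤ 4.
  x = 2: f_y(2, y) = 6*y**2 - 4*y + 18; no integer root y with |y| ≤ 4.
  x = 3: f_y(3, y) = 6*y**2 - 6*y + 32; no integer root y with |y| ≤ 4.
  x = 4: f_y(4, y) = 6*y**2 - 8*y + 50; no integer root y with |y| ≤ 4.
Only singular point on the grid: (-1, 0).
Classify: substitute x = -1 + u, y = 0 + v and expand: f = -2*u**3 + 2*u**2*v - u**2 - u*v**2 + 2*v**3 + v**2.
No constant or linear terms (consistent with a singular point). Quadratic part: -u**2 + v**2. Cubic part: -2*u**3 + 2*u**2*v - u*v**2 + 2*v**3.
The quadratic part v**2 - u**2 = (v − u)(v + u) splits into two distinct linear factors, so there are two distinct tangent lines y − 0 = ±(x − -1) — this is a node (ordinary double point).
Classification: node.


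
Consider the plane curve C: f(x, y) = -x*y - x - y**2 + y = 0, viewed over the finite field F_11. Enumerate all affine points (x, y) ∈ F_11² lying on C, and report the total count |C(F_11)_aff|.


Affine F_11-points: {(0, 0), (0, 1), (2, 4), (2, 6), (3, 2), (3, 7), (4, 3), (4, 5), (6, 8), (6, 9)}; count = 10.

For each of the 121 pairs (x, y) ∈ F_11², evaluate f(x, y) mod 11. Record the zeros.
  x = 0: [0↦0, 1↦0, 2↦9, 3↦5, 4↦10, 5↦2, 6↦3, 7↦2, 8↦10, 9↦5, 10↦9]  zeros at y ∈ {0, 1}
  x = 1: [0↦10, 1↦9, 2↦6, 3↦1, 4↦5, 5↦7, 6↦7, 7↦5, 8↦1, 9↦6, 10↦9]  zeros at y ∈ ∅
  x = 2: [0↦9, 1↦7, 2↦3, 3↦8, 4↦0, 5↦1, 6↦0, 7↦8, 8↦3, 9↦7, 10↦9]  zeros at y ∈ {4, 6}
  x = 3: [0↦8, 1↦5, 2↦0, 3↦4, 4↦6, 5↦6, 6↦4, 7↦0, 8↦5, 9↦8, 10↦9]  zeros at y ∈ {2, 7}
  x = 4: [0↦7, 1↦3, 2↦8, 3↦0, 4↦1, 5↦0, 6↦8, 7↦3, 8↦7, 9↦9, 10↦9]  zeros at y ∈ {3, 5}
  x = 5: [0↦6, 1↦1, 2↦5, 3↦7, 4↦7, 5↦5, 6↦1, 7↦6, 8↦9, 9↦10, 10↦9]  zeros at y ∈ ∅
  x = 6: [0↦5, 1↦10, 2↦2, 3↦3, 4↦2, 5↦10, 6↦5, 7↦9, 8↦0, 9↦0, 10↦9]  zeros at y ∈ {8, 9}
  x = 7: [0↦4, 1↦8, 2↦10, 3↦10, 4↦8, 5↦4, 6↦9, 7↦1, 8↦2, 9↦1, 10↦9]  zeros at y ∈ ∅
  x = 8: [0↦3, 1↦6, 2↦7, 3↦6, 4↦3, 5↦9, 6↦2, 7↦4, 8↦4, 9↦2, 10↦9]  zeros at y ∈ ∅
  x = 9: [0↦2, 1↦4, 2↦4, 3↦2, 4↦9, 5↦3, 6↦6, 7↦7, 8↦6, 9↦3, 10↦9]  zeros at y ∈ ∅
  x = 10: [0↦1, 1↦2, 2↦1, 3↦9, 4↦4, 5↦8, 6↦10, 7↦10, 8↦8, 9↦4, 10↦9]  zeros at y ∈ ∅
Collecting zeros: affine points = {(0, 0), (0, 1), (2, 4), (2, 6), (3, 2), (3, 7), (4, 3), (4, 5), (6, 8), (6, 9)}.
Total count |C(F_11)_aff| = 10.


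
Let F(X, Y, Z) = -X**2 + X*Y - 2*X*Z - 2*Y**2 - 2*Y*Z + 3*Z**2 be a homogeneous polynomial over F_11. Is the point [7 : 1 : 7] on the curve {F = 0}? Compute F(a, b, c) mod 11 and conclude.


F(7,1,7) ≡ 2 (mod 11); P is NOT on the curve.

Evaluate F(7, 1, 7) term-by-term (mod 11).
  -X**2 ↦ -1·49·1·1 = -49
  X*Y ↦ 1·7·1·1 = 7
  -2*X*Z ↦ -2·7·1·7 = -98
  -2*Y**2 ↦ -2·1·1·1 = -2
  -2*Y*Z ↦ -2·1·1·7 = -14
  3*Z**2 ↦ 3·1·1·49 = 147
Sum: F(7, 1, 7) = (-49) + (7) + (-98) + (-2) + (-14) + (147) = -9.
Reducing mod 11: -9 ≡ 2 (mod 11).
Since F(a, b, c) ≡ 2 ≠ 0 (mod 11), P does NOT lie on the curve.


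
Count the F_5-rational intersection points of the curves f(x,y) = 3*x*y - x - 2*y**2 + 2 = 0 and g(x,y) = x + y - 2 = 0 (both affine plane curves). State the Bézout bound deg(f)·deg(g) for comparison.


Common zeros: {(2, 0)}; count = 1; Bézout bound = 2.

deg(f) = 2, deg(g) = 1, so Bézout bound = 2.
Scan x ∈ F_5. For each x, list the y ∈ F_5 with f(x, y) ≡ 0 and those with g(x, y) ≡ 0 (mod 5); the common zeros in that column are the intersection.
  x = 0: f ≡ 0 at y ∈ {1, 4}; g ≡ 0 at y ∈ {2}; common: ∅.
  x = 1: f ≡ 0 at y ∈ ∅; g ≡ 0 at y ∈ {1}; common: ∅.
  x = 2: f ≡ 0 at y ∈ {0, 3}; g ≡ 0 at y ∈ {0}; common: {0}.
  x = 3: f ≡ 0 at y ∈ ∅; g ≡ 0 at y ∈ {4}; common: ∅.
  x = 4: f ≡ 0 at y ∈ ∅; g ≡ 0 at y ∈ {3}; common: ∅.
Collecting: common zeros = {(2, 0)}, so the count is 1.
Comparison with the Bézout bound: 1 ≤ 2 = deg(f)·deg(g), as expected for curves with no common component (the affine F_5-count falls short of the bound because intersections may lie at infinity, over extension fields, or carry multiplicity).


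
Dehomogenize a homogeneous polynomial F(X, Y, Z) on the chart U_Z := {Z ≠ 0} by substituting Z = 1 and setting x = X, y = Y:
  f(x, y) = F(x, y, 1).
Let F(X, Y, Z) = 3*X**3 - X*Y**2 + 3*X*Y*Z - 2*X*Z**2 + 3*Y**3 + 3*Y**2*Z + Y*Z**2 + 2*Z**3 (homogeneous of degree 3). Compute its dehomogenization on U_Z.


f(x, y) = 3*x**3 - x*y**2 + 3*x*y - 2*x + 3*y**3 + 3*y**2 + y + 2

On U_Z we set Z = 1. Each monomial c·X^i·Y^j·Z^k in F becomes c·x^i·y^j·1^k = c·x^i·y^j.
Substituting Z = 1: F(X, Y, 1) = 3*x**3 - x*y**2 + 3*x*y - 2*x + 3*y**3 + 3*y**2 + y + 2.
Note: deg(f) ≤ deg(F) = 3; strict inequality happens when F is divisible by Z (lost terms).


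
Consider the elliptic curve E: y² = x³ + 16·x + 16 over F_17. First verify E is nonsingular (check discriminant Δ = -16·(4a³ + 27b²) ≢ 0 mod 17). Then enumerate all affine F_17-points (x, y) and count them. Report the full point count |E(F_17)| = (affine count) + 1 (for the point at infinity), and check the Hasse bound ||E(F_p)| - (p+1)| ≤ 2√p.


Affine points = {(0, 4), (0, 13), (1, 4), (1, 13), (4, 5), (4, 12), (5, 0), (12, 7), (12, 10), (14, 3), (14, 14), (16, 4), (16, 13)}; affine count = 13; |E(F_17)| = 14.

Discriminant check: Δ ∝ 4a³ + 27b² = 4·16³ + 27·16² = 4·4096 + 27·256 ≡ 6 (mod 17). Nonzero ⇒ E is nonsingular.
For each x ∈ F_17, compute rhs = x³ + 16·x + 16 mod 17, then count y ∈ F_17 with y² ≡ rhs.
  x = 0: rhs = 16, matching y values: 4, 13 (2 points).
  x = 1: rhs = 16, matching y values: 4, 13 (2 points).
  x = 2: rhs = 5, matching y values: none (0 points).
  x = 3: rhs = 6, matching y values: none (0 points).
  x = 4: rhs = 8, matching y values: 5, 12 (2 points).
  x = 5: rhs = 0, matching y values: 0 (1 points).
  x = 6: rhs = 5, matching y values: none (0 points).
  x = 7: rhs = 12, matching y values: none (0 points).
  x = 8: rhs = 10, matching y values: none (0 points).
  x = 9: rhs = 5, matching y values: none (0 points).
  x = 10: rhs = 3, matching y values: none (0 points).
  x = 11: rhs = 10, matching y values: none (0 points).
  x = 12: rhs = 15, matching y values: 7, 10 (2 points).
  x = 13: rhs = 7, matching y values: none (0 points).
  x = 14: rhs = 9, matching y values: 3, 14 (2 points).
  x = 15: rhs = 10, matching y values: none (0 points).
  x = 16: rhs = 16, matching y values: 4, 13 (2 points).
Total affine count: 13.
Full point count |E(F_17)| = 13 + 1 = 14.
Hasse bound: |14 − (17+1)| = |-4| = 4 ≤ 2√17 ≈ 8.2462 ✓.


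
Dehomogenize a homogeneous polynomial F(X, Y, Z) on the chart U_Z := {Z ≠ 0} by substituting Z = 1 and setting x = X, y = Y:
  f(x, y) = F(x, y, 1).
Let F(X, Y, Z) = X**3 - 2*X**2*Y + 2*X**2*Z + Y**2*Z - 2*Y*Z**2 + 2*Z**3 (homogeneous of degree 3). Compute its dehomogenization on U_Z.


f(x, y) = x**3 - 2*x**2*y + 2*x**2 + y**2 - 2*y + 2

On U_Z we set Z = 1. Each monomial c·X^i·Y^j·Z^k in F becomes c·x^i·y^j·1^k = c·x^i·y^j.
Substituting Z = 1: F(X, Y, 1) = x**3 - 2*x**2*y + 2*x**2 + y**2 - 2*y + 2.
Note: deg(f) ≤ deg(F) = 3; strict inequality happens when F is divisible by Z (lost terms).


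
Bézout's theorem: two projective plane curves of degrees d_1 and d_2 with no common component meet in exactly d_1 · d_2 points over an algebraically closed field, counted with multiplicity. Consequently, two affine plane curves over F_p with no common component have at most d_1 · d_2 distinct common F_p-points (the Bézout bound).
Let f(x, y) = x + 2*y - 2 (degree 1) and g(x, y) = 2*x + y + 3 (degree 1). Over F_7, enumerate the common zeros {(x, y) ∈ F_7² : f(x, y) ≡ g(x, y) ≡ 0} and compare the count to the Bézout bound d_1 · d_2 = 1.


Common zeros: {(2, 0)}; count = 1; Bézout bound = 1.

deg(f) = 1, deg(g) = 1, so Bézout bound = 1.
Scan x ∈ F_7. For each x, list the y ∈ F_7 with f(x, y) ≡ 0 and those with g(x, y) ≡ 0 (mod 7); the common zeros in that column are the intersection.
  x = 0: f ≡ 0 at y ∈ {1}; g ≡ 0 at y ∈ {4}; common: ∅.
  x = 1: f ≡ 0 at y ∈ {4}; g ≡ 0 at y ∈ {2}; common: ∅.
  x = 2: f ≡ 0 at y ∈ {0}; g ≡ 0 at y ∈ {0}; common: {0}.
  x = 3: f ≡ 0 at y ∈ {3}; g ≡ 0 at y ∈ {5}; common: ∅.
  x = 4: f ≡ 0 at y ∈ {6}; g ≡ 0 at y ∈ {3}; common: ∅.
  x = 5: f ≡ 0 at y ∈ {2}; g ≡ 0 at y ∈ {1}; common: ∅.
  x = 6: f ≡ 0 at y ∈ {5}; g ≡ 0 at y ∈ {6}; common: ∅.
Collecting: common zeros = {(2, 0)}, so the count is 1.
Comparison with the Bézout bound: 1 ≤ 1 = deg(f)·deg(g), as expected for curves with no common component (the bound is attained).


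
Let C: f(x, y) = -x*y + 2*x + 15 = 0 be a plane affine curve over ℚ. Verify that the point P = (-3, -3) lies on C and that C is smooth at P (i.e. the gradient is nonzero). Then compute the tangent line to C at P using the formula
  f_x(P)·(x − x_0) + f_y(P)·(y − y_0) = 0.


Tangent line at P: 5*x + 3*y + 24 = 0.

Step 1: f(-3, -3) = 0, so P lies on C.
Step 2: partial derivatives
  f_x(x, y) = 2 - y, f_y(x, y) = -x.
  f_x(P) = 5, f_y(P) = 3 (gradient nonzero, so P is smooth).
Step 3: tangent line at P: 5·(x − -3) + 3·(y − -3) = 0.
Expanding: 5*x + 3*y + 24 = 0.


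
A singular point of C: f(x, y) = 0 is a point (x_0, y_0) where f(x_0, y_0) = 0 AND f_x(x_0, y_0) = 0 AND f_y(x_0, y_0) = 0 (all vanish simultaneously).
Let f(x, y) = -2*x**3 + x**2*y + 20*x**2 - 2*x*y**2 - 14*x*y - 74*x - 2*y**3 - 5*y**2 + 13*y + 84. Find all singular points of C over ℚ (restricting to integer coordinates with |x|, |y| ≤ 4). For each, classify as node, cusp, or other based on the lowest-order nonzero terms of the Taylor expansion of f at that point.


Singular points: {(3, -2)}; classification: cusp.

Compute partial derivatives:
  f_x = -6*x**2 + 2*x*y + 40*x - 2*y**2 - 14*y - 74.
  f_y = x**2 - 4*x*y - 14*x - 6*y**2 - 10*y + 13.
Scan x_0 ∈ {−4, ..., 4}. For each x_0, f_y(x_0, y) is a polynomial in y; find its integer roots y ∈ {−4, ..., 4}, then test f_x and f at those candidates.
  x = -4: f_y(-4, y) = -6*y**2 + 6*y + 85; no integer root y with |y| ≤ 4.
  x = -3: f_y(-3, y) = -6*y**2 + 2*y + 64; no integer root y with |y| ≤ 4.
  x = -2: f_y(-2, y) = -6*y**2 - 2*y + 45; no integer root y with |y| ≤ 4.
  x = -1: f_y(-1, y) = -6*y**2 - 6*y + 28; no integer root y with |y| ≤ 4.
  x = 0: f_y(0, y) = -6*y**2 - 10*y + 13; no integer root y with |y| ≤ 4.
  x = 1: f_y(1, y) = -6*y**2 - 14*y; vanishes at y ∈ {0}. (1, 0): f_x = -40 ≠ 0.
  x = 2: f_y(2, y) = -6*y**2 - 18*y - 11; no integer root y with |y| ≤ 4.
  x = 3: f_y(3, y) = -6*y**2 - 22*y - 20; vanishes at y ∈ {-2}. (3, -2): f_x = 0, f = 0 — SINGULAR.
  x = 4: f_y(4, y) = -6*y**2 - 26*y - 27; no integer root y with |y| ≤ 4.
Only singular point on the grid: (3, -2).
Classify: substitute x = 3 + u, y = -2 + v and expand: f = -2*u**3 + u**2*v - 2*u*v**2 - 2*v**3 + v**2.
No constant or linear terms (consistent with a singular point). Quadratic part: v**2. Cubic part: -2*u**3 + u**2*v - 2*u*v**2 - 2*v**3.
The quadratic part v**2 is a perfect square, so there is a single (double) tangent line v = 0, i.e. y = -2. Restricting the cubic part to that line (v = 0) leaves -2*u**3 ≠ 0, so f is not divisible by v and the branch is v² ≈ 2*u**3 to lowest order — this is a cusp.
Classification: cusp.


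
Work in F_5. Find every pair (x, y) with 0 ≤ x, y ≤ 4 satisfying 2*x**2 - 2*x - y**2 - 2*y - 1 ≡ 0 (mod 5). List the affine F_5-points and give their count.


Affine F_5-points: {(0, 4), (1, 4), (2, 1), (2, 2), (4, 1), (4, 2)}; count = 6.

For each of the 25 pairs (x, y) ∈ F_5², evaluate f(x, y) mod 5. Record the zeros.
  x = 0: [0↦4, 1↦1, 2↦1, 3↦4, 4↦0]  zeros at y ∈ {4}
  x = 1: [0↦4, 1↦1, 2↦1, 3↦4, 4↦0]  zeros at y ∈ {4}
  x = 2: [0↦3, 1↦0, 2↦0, 3↦3, 4↦4]  zeros at y ∈ {1, 2}
  x = 3: [0↦1, 1↦3, 2↦3, 3↦1, 4↦2]  zeros at y ∈ ∅
  x = 4: [0↦3, 1↦0, 2↦0, 3↦3, 4↦4]  zeros at y ∈ {1, 2}
Collecting zeros: affine points = {(0, 4), (1, 4), (2, 1), (2, 2), (4, 1), (4, 2)}.
Total count |C(F_5)_aff| = 6.


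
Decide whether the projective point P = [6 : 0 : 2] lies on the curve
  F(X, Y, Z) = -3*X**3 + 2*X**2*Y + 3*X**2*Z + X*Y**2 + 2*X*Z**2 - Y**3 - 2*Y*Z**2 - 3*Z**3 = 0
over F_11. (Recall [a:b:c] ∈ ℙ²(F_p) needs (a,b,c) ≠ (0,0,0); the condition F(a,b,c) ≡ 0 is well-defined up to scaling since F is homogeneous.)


F(6,0,2) ≡ 10 (mod 11); P is NOT on the curve.

Evaluate F(6, 0, 2) term-by-term (mod 11).
  -3*X**3 ↦ -3·216·1·1 = -648
  2*X**2*Y ↦ 2·36·0·1 = 0
  3*X**2*Z ↦ 3·36·1·2 = 216
  X*Y**2 ↦ 1·6·0·1 = 0
  2*X*Z**2 ↦ 2·6·1·4 = 48
  -Y**3 ↦ -1·1·0·1 = 0
  -2*Y*Z**2 ↦ -2·1·0·4 = 0
  -3*Z**3 ↦ -3·1·1·8 = -24
Sum: F(6, 0, 2) = (-648) + (0) + (216) + (0) + (48) + (0) + (0) + (-24) = -408.
Reducing mod 11: -408 ≡ 10 (mod 11).
Since F(a, b, c) ≡ 10 ≠ 0 (mod 11), P does NOT lie on the curve.


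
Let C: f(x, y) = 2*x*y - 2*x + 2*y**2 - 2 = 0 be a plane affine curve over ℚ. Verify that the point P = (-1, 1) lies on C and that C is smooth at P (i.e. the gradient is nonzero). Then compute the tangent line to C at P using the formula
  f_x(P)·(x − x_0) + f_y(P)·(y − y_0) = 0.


Tangent line at P: 2*y - 2 = 0.

Step 1: f(-1, 1) = 0, so P lies on C.
Step 2: partial derivatives
  f_x(x, y) = 2*y - 2, f_y(x, y) = 2*x + 4*y.
  f_x(P) = 0, f_y(P) = 2 (gradient nonzero, so P is smooth).
Step 3: tangent line at P: 0·(x − -1) + 2·(y − 1) = 0.
Expanding: 2*y - 2 = 0.


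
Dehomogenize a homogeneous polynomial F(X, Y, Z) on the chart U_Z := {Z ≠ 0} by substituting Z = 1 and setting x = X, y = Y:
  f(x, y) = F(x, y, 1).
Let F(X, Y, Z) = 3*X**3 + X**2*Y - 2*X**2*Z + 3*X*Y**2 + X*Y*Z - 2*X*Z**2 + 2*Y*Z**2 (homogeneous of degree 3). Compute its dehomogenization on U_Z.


f(x, y) = 3*x**3 + x**2*y - 2*x**2 + 3*x*y**2 + x*y - 2*x + 2*y

On U_Z we set Z = 1. Each monomial c·X^i·Y^j·Z^k in F becomes c·x^i·y^j·1^k = c·x^i·y^j.
Substituting Z = 1: F(X, Y, 1) = 3*x**3 + x**2*y - 2*x**2 + 3*x*y**2 + x*y - 2*x + 2*y.
Note: deg(f) ≤ deg(F) = 3; strict inequality happens when F is divisible by Z (lost terms).


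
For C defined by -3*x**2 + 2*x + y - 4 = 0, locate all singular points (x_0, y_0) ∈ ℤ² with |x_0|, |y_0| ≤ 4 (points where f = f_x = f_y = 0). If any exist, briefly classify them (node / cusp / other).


No singular points in the scanned grid; C is smooth there.

Compute partial derivatives:
  f_x = 2 - 6*x.
  f_y = 1.
f_y = 1 is a nonzero constant, so f_y never vanishes: no point (x, y) can satisfy f = f_x = f_y = 0. In particular no (x, y) ∈ {−4, ..., 4}² is singular; the curve is smooth.


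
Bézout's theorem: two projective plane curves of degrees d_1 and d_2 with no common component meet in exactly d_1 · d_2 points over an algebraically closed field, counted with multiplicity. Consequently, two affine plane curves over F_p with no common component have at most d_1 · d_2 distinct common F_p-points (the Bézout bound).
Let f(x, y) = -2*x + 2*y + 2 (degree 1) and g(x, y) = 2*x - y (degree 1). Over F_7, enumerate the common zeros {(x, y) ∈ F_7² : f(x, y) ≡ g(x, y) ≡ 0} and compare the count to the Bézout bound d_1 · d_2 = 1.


Common zeros: {(6, 5)}; count = 1; Bézout bound = 1.

deg(f) = 1, deg(g) = 1, so Bézout bound = 1.
Scan x ∈ F_7. For each x, list the y ∈ F_7 with f(x, y) ≡ 0 and those with g(x, y) ≡ 0 (mod 7); the common zeros in that column are the intersection.
  x = 0: f ≡ 0 at y ∈ {6}; g ≡ 0 at y ∈ {0}; common: ∅.
  x = 1: f ≡ 0 at y ∈ {0}; g ≡ 0 at y ∈ {2}; common: ∅.
  x = 2: f ≡ 0 at y ∈ {1}; g ≡ 0 at y ∈ {4}; common: ∅.
  x = 3: f ≡ 0 at y ∈ {2}; g ≡ 0 at y ∈ {6}; common: ∅.
  x = 4: f ≡ 0 at y ∈ {3}; g ≡ 0 at y ∈ {1}; common: ∅.
  x = 5: f ≡ 0 at y ∈ {4}; g ≡ 0 at y ∈ {3}; common: ∅.
  x = 6: f ≡ 0 at y ∈ {5}; g ≡ 0 at y ∈ {5}; common: {5}.
Collecting: common zeros = {(6, 5)}, so the count is 1.
Comparison with the Bézout bound: 1 ≤ 1 = deg(f)·deg(g), as expected for curves with no common component (the bound is attained).


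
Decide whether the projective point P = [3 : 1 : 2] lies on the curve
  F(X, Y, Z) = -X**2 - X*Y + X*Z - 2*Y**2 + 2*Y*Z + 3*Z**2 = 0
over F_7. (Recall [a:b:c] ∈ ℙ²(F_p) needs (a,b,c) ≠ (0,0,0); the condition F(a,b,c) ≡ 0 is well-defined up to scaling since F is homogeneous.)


F(3,1,2) ≡ 1 (mod 7); P is NOT on the curve.

Evaluate F(3, 1, 2) term-by-term (mod 7).
  -X**2 ↦ -1·9·1·1 = -9
  -X*Y ↦ -1·3·1·1 = -3
  X*Z ↦ 1·3·1·2 = 6
  -2*Y**2 ↦ -2·1·1·1 = -2
  2*Y*Z ↦ 2·1·1·2 = 4
  3*Z**2 ↦ 3·1·1·4 = 12
Sum: F(3, 1, 2) = (-9) + (-3) + (6) + (-2) + (4) + (12) = 8.
Reducing mod 7: 8 ≡ 1 (mod 7).
Since F(a, b, c) ≡ 1 ≠ 0 (mod 7), P does NOT lie on the curve.


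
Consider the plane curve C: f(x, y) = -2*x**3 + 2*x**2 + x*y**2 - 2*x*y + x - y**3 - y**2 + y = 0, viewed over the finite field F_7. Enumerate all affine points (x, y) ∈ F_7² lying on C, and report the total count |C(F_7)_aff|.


Affine F_7-points: {(0, 0), (3, 5), (5, 4), (6, 2)}; count = 4.

For each of the 49 pairs (x, y) ∈ F_7², evaluate f(x, y) mod 7. Record the zeros.
  x = 0: [0↦0, 1↦6, 2↦4, 3↦2, 4↦1, 5↦2, 6↦6]  zeros at y ∈ {0}
  x = 1: [0↦1, 1↦6, 2↦5, 3↦6, 4↦3, 5↦4, 6↦3]  zeros at y ∈ ∅
  x = 2: [0↦1, 1↦5, 2↦5, 3↦2, 4↦4, 5↦5, 6↦6]  zeros at y ∈ ∅
  x = 3: [0↦2, 1↦5, 2↦6, 3↦6, 4↦6, 5↦0, 6↦3]  zeros at y ∈ {5}
  x = 4: [0↦6, 1↦1, 2↦3, 3↦6, 4↦4, 5↦5, 6↦3]  zeros at y ∈ ∅
  x = 5: [0↦1, 1↦2, 2↦5, 3↦4, 4↦0, 5↦1, 6↦1]  zeros at y ∈ {4}
  x = 6: [0↦3, 1↦3, 2↦0, 3↦2, 4↦3, 5↦4, 6↦6]  zeros at y ∈ {2}
Collecting zeros: affine points = {(0, 0), (3, 5), (5, 4), (6, 2)}.
Total count |C(F_7)_aff| = 4.


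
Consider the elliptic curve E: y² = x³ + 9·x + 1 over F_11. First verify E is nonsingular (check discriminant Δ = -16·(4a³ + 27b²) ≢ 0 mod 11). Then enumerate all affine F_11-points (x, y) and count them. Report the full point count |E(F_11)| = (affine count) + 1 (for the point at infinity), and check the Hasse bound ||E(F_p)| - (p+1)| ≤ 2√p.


Affine points = {(0, 1), (0, 10), (1, 0), (2, 4), (2, 7), (3, 0), (7, 0)}; affine count = 7; |E(F_11)| = 8.

Discriminant check: Δ ∝ 4a³ + 27b² = 4·9³ + 27·1² = 4·729 + 27·1 ≡ 6 (mod 11). Nonzero ⇒ E is nonsingular.
For each x ∈ F_11, compute rhs = x³ + 9·x + 1 mod 11, then count y ∈ F_11 with y² ≡ rhs.
  x = 0: rhs = 1, matching y values: 1, 10 (2 points).
  x = 1: rhs = 0, matching y values: 0 (1 points).
  x = 2: rhs = 5, matching y values: 4, 7 (2 points).
  x = 3: rhs = 0, matching y values: 0 (1 points).
  x = 4: rhs = 2, matching y values: none (0 points).
  x = 5: rhs = 6, matching y values: none (0 points).
  x = 6: rhs = 7, matching y values: none (0 points).
  x = 7: rhs = 0, matching y values: 0 (1 points).
  x = 8: rhs = 2, matching y values: none (0 points).
  x = 9: rhs = 8, matching y values: none (0 points).
  x = 10: rhs = 2, matching y values: none (0 points).
Total affine count: 7.
Full point count |E(F_11)| = 7 + 1 = 8.
Hasse bound: |8 − (11+1)| = |-4| = 4 ≤ 2√11 ≈ 6.6332 ✓.


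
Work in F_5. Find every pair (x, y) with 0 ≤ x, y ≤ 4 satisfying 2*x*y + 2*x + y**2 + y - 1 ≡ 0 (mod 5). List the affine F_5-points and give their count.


Affine F_5-points: {(0, 2), (1, 1), (3, 0), (3, 3)}; count = 4.

For each of the 25 pairs (x, y) ∈ F_5², evaluate f(x, y) mod 5. Record the zeros.
  x = 0: [0↦4, 1↦1, 2↦0, 3↦1, 4↦4]  zeros at y ∈ {2}
  x = 1: [0↦1, 1↦0, 2↦1, 3↦4, 4↦4]  zeros at y ∈ {1}
  x = 2: [0↦3, 1↦4, 2↦2, 3↦2, 4↦4]  zeros at y ∈ ∅
  x = 3: [0↦0, 1↦3, 2↦3, 3↦0, 4↦4]  zeros at y ∈ {0, 3}
  x = 4: [0↦2, 1↦2, 2↦4, 3↦3, 4↦4]  zeros at y ∈ ∅
Collecting zeros: affine points = {(0, 2), (1, 1), (3, 0), (3, 3)}.
Total count |C(F_5)_aff| = 4.


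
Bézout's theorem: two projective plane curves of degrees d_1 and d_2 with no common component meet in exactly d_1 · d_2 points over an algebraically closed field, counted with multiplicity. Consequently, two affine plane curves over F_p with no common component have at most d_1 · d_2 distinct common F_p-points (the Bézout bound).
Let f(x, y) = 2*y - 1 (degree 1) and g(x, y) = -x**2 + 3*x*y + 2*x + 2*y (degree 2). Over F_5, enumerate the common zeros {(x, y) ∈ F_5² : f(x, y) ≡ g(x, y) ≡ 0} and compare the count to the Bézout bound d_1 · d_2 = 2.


Common zeros: {(3, 3)}; count = 1; Bézout bound = 2.

deg(f) = 1, deg(g) = 2, so Bézout bound = 2.
Scan x ∈ F_5. For each x, list the y ∈ F_5 with f(x, y) ≡ 0 and those with g(x, y) ≡ 0 (mod 5); the common zeros in that column are the intersection.
  x = 0: f ≡ 0 at y ∈ {3}; g ≡ 0 at y ∈ {0}; common: ∅.
  x = 1: f ≡ 0 at y ∈ {3}; g ≡ 0 at y ∈ ∅; common: ∅.
  x = 2: f ≡ 0 at y ∈ {3}; g ≡ 0 at y ∈ {0}; common: ∅.
  x = 3: f ≡ 0 at y ∈ {3}; g ≡ 0 at y ∈ {3}; common: {3}.
  x = 4: f ≡ 0 at y ∈ {3}; g ≡ 0 at y ∈ {2}; common: ∅.
Collecting: common zeros = {(3, 3)}, so the count is 1.
Comparison with the Bézout bound: 1 ≤ 2 = deg(f)·deg(g), as expected for curves with no common component (the affine F_5-count falls short of the bound because intersections may lie at infinity, over extension fields, or carry multiplicity).


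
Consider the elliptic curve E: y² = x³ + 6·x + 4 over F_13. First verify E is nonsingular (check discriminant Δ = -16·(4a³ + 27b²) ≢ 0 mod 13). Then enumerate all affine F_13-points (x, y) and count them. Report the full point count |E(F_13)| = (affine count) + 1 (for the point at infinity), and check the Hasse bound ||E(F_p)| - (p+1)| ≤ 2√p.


Affine points = {(0, 2), (0, 11), (3, 6), (3, 7), (4, 1), (4, 12), (5, 4), (5, 9), (6, 3), (6, 10), (7, 5), (7, 8), (11, 6), (11, 7), (12, 6), (12, 7)}; affine count = 16; |E(F_13)| = 17.

Discriminant check: Δ ∝ 4a³ + 27b² = 4·6³ + 27·4² = 4·216 + 27·16 ≡ 9 (mod 13). Nonzero ⇒ E is nonsingular.
For each x ∈ F_13, compute rhs = x³ + 6·x + 4 mod 13, then count y ∈ F_13 with y² ≡ rhs.
  x = 0: rhs = 4, matching y values: 2, 11 (2 points).
  x = 1: rhs = 11, matching y values: none (0 points).
  x = 2: rhs = 11, matching y values: none (0 points).
  x = 3: rhs = 10, matching y values: 6, 7 (2 points).
  x = 4: rhs = 1, matching y values: 1, 12 (2 points).
  x = 5: rhs = 3, matching y values: 4, 9 (2 points).
  x = 6: rhs = 9, matching y values: 3, 10 (2 points).
  x = 7: rhs = 12, matching y values: 5, 8 (2 points).
  x = 8: rhs = 5, matching y values: none (0 points).
  x = 9: rhs = 7, matching y values: none (0 points).
  x = 10: rhs = 11, matching y values: none (0 points).
  x = 11: rhs = 10, matching y values: 6, 7 (2 points).
  x = 12: rhs = 10, matching y values: 6, 7 (2 points).
Total affine count: 16.
Full point count |E(F_13)| = 16 + 1 = 17.
Hasse bound: |17 − (13+1)| = |3| = 3 ≤ 2√13 ≈ 7.2111 ✓.


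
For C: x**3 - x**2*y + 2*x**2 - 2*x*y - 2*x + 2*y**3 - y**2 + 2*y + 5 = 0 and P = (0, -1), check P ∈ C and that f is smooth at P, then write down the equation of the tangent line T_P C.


Tangent line at P: 10*y + 10 = 0.

Step 1: f(0, -1) = 0, so P lies on C.
Step 2: partial derivatives
  f_x(x, y) = 3*x**2 - 2*x*y + 4*x - 2*y - 2, f_y(x, y) = -x**2 - 2*x + 6*y**2 - 2*y + 2.
  f_x(P) = 0, f_y(P) = 10 (gradient nonzero, so P is smooth).
Step 3: tangent line at P: 0·(x − 0) + 10·(y − -1) = 0.
Expanding: 10*y + 10 = 0.


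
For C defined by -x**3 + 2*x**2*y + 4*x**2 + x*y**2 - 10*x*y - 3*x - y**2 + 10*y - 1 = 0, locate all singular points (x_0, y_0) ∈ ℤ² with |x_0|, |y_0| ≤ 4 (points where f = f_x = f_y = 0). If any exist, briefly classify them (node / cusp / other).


Singular points: {(2, 1)}; classification: cusp.

Compute partial derivatives:
  f_x = -3*x**2 + 4*x*y + 8*x + y**2 - 10*y - 3.
  f_y = 2*x**2 + 2*x*y - 10*x - 2*y + 10.
Scan x_0 ∈ {−4, ..., 4}. For each x_0, f_y(x_0, y) is a polynomial in y; find its integer roots y ∈ {−4, ..., 4}, then test f_x and f at those candidates.
  x = -4: f_y(-4, y) = 82 - 10*y; no integer root y with |y| ≤ 4.
  x = -3: f_y(-3, y) = 58 - 8*y; no integer root y with |y| ≤ 4.
  x = -2: f_y(-2, y) = 38 - 6*y; no integer root y with |y| ≤ 4.
  x = -1: f_y(-1, y) = 22 - 4*y; no integer root y with |y| ≤ 4.
  x = 0: f_y(0, y) = 10 - 2*y; no integer root y with |y| ≤ 4.
  x = 1: f_y(1, y) = 2; no integer root y with |y| ≤ 4.
  x = 2: f_y(2, y) = 2*y - 2; vanishes at y ∈ {1}. (2, 1): f_x = 0, f = 0 — SINGULAR.
  x = 3: f_y(3, y) = 4*y - 2; no integer root y with |y| ≤ 4.
  x = 4: f_y(4, y) = 6*y + 2; no integer root y with |y| ≤ 4.
Only singular point on the grid: (2, 1).
Classify: substitute x = 2 + u, y = 1 + v and expand: f = -u**3 + 2*u**2*v + u*v**2 + v**2.
No constant or linear terms (consistent with a singular point). Quadratic part: v**2. Cubic part: -u**3 + 2*u**2*v + u*v**2.
The quadratic part v**2 is a perfect square, so there is a single (double) tangent line v = 0, i.e. y = 1. Restricting the cubic part to that line (v = 0) leaves -u**3 ≠ 0, so f is not divisible by v and the branch is v² ≈ u**3 to lowest order — this is a cusp.
Classification: cusp.


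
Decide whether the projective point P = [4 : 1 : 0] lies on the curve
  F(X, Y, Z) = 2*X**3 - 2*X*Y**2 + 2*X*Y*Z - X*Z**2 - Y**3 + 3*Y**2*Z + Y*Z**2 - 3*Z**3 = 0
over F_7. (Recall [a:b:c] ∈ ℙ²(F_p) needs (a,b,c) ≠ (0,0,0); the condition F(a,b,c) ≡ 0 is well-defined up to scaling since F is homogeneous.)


F(4,1,0) ≡ 0 (mod 7); P is on the curve.

Evaluate F(4, 1, 0) term-by-term (mod 7).
  2*X**3 ↦ 2·64·1·1 = 128
  -2*X*Y**2 ↦ -2·4·1·1 = -8
  2*X*Y*Z ↦ 2·4·1·0 = 0
  -X*Z**2 ↦ -1·4·1·0 = 0
  -Y**3 ↦ -1·1·1·1 = -1
  3*Y**2*Z ↦ 3·1·1·0 = 0
  Y*Z**2 ↦ 1·1·1·0 = 0
  -3*Z**3 ↦ -3·1·1·0 = 0
Sum: F(4, 1, 0) = (128) + (-8) + (0) + (0) + (-1) + (0) + (0) + (0) = 119.
Reducing mod 7: 119 ≡ 0 (mod 7).
Since F(a, b, c) ≡ 0 (mod 7), P lies on the curve.


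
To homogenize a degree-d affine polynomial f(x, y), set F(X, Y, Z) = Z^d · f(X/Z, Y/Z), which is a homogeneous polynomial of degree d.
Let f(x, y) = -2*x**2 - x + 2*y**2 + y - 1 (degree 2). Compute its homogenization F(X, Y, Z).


F(X, Y, Z) = -2*X**2 - X*Z + 2*Y**2 + Y*Z - Z**2

deg(f) = 2.
Substitute x = X/Z, y = Y/Z into f, then multiply by Z^2.
  monomial -2·x^2·y^0 ↦ -2·X^2·Y^0·Z^0.
  monomial -1·x^1·y^0 ↦ -1·X^1·Y^0·Z^1.
  monomial 2·x^0·y^2 ↦ 2·X^0·Y^2·Z^0.
  monomial 1·x^0·y^1 ↦ 1·X^0·Y^1·Z^1.
  monomial -1·x^0·y^0 ↦ -1·X^0·Y^0·Z^2.
Collecting: F(X, Y, Z) = -2*X**2 - X*Z + 2*Y**2 + Y*Z - Z**2.


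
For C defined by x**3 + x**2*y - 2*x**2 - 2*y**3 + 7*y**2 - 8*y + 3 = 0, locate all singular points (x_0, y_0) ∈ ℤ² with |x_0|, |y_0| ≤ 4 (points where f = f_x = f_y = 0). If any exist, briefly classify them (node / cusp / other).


Singular points: {(0, 1)}; classification: node.

Compute partial derivatives:
  f_x = 3*x**2 + 2*x*y - 4*x.
  f_y = x**2 - 6*y**2 + 14*y - 8.
Scan x_0 ∈ {−4, ..., 4}. For each x_0, f_y(x_0, y) is a polynomial in y; find its integer roots y ∈ {−4, ..., 4}, then test f_x and f at those candidates.
  x = -4: f_y(-4, y) = -6*y**2 + 14*y + 8; no integer root y with |y| ≤ 4.
  x = -3: f_y(-3, y) = -6*y**2 + 14*y + 1; no integer root y with |y| ≤ 4.
  x = -2: f_y(-2, y) = -6*y**2 + 14*y - 4; vanishes at y ∈ {2}. (-2, 2): f_x = 12 ≠ 0.
  x = -1: f_y(-1, y) = -6*y**2 + 14*y - 7; no integer root y with |y| ≤ 4.
  x = 0: f_y(0, y) = -6*y**2 + 14*y - 8; vanishes at y ∈ {1}. (0, 1): f_x = 0, f = 0 — SINGULAR.
  x = 1: f_y(1, y) = -6*y**2 + 14*y - 7; no integer root y with |y| ≤ 4.
  x = 2: f_y(2, y) = -6*y**2 + 14*y - 4; vanishes at y ∈ {2}. (2, 2): f_x = 12 ≠ 0.
  x = 3: f_y(3, y) = -6*y**2 + 14*y + 1; no integer root y with |y| ≤ 4.
  x = 4: f_y(4, y) = -6*y**2 + 14*y + 8; no integer root y with |y| ≤ 4.
Only singular point on the grid: (0, 1).
Classify: substitute x = 0 + u, y = 1 + v and expand: f = u**3 + u**2*v - u**2 - 2*v**3 + v**2.
No constant or linear terms (consistent with a singular point). Quadratic part: -u**2 + v**2. Cubic part: u**3 + u**2*v - 2*v**3.
The quadratic part v**2 - u**2 = (v − u)(v + u) splits into two distinct linear factors, so there are two distinct tangent lines y − 1 = ±(x − 0) — this is a node (ordinary double point).
Classification: node.


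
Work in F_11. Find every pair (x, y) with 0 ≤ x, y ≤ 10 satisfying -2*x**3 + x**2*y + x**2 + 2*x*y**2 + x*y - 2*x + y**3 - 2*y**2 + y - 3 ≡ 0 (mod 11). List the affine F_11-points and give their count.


Affine F_11-points: {(0, 4), (0, 5), (2, 2), (2, 9), (4, 4), (5, 1), (5, 5), (5, 8), (6, 3), (7, 2), (8, 0), (8, 1), (8, 7), (9, 2), (9, 5), (9, 10), (10, 1)}; count = 17.

For each of the 121 pairs (x, y) ∈ F_11², evaluate f(x, y) mod 11. Record the zeros.
  x = 0: [0↦8, 1↦8, 2↦10, 3↦9, 4↦0, 5↦0, 6↦4, 7↦7, 8↦4, 9↦1, 10↦4]  zeros at y ∈ {4, 5}
  x = 1: [0↦5, 1↦9, 2↦8, 3↦8, 4↦4, 5↦2, 6↦8, 7↦6, 8↦2, 9↦2, 10↦1]  zeros at y ∈ ∅
  x = 2: [0↦3, 1↦2, 2↦0, 3↦3, 4↦6, 5↦4, 6↦3, 7↦9, 8↦6, 9↦0, 10↦8]  zeros at y ∈ {2, 9}
  x = 3: [0↦1, 1↦8, 2↦7, 3↦4, 4↦5, 5↦5, 6↦10, 7↦4, 8↦4, 9↦5, 10↦2]  zeros at y ∈ ∅
  x = 4: [0↦9, 1↦4, 2↦6, 3↦10, 4↦0, 5↦4, 6↦6, 7↦1, 8↦6, 9↦5, 10↦4]  zeros at y ∈ {4}
  x = 5: [0↦4, 1↦0, 2↦7, 3↦9, 4↦1, 5↦0, 6↦1, 7↦10, 8↦0, 9↦10, 10↦2]  zeros at y ∈ {1, 5, 8}
  x = 6: [0↦7, 1↦6, 2↦9, 3↦0, 4↦7, 5↦3, 6↦5, 7↦8, 8↦7, 9↦8, 10↦6]  zeros at y ∈ {3}
  x = 7: [0↦6, 1↦10, 2↦0, 3↦4, 4↦6, 5↦1, 6↦6, 7↦5, 8↦4, 9↦9, 10↦4]  zeros at y ∈ {2}
  x = 8: [0↦0, 1↦0, 2↦1, 3↦9, 4↦8, 5↦4, 6↦3, 7↦0, 8↦1, 9↦1, 10↦6]  zeros at y ∈ {0, 1, 7}
  x = 9: [0↦10, 1↦8, 2↦0, 3↦3, 4↦1, 5↦0, 6↦6, 7↦3, 8↦8, 9↦5, 10↦0]  zeros at y ∈ {2, 5, 10}
  x = 10: [0↦2, 1↦0, 2↦7, 3↦7, 4↦6, 5↦10, 6↦3, 7↦2, 8↦2, 9↦9, 10↦7]  zeros at y ∈ {1}
Collecting zeros: affine points = {(0, 4), (0, 5), (2, 2), (2, 9), (4, 4), (5, 1), (5, 5), (5, 8), (6, 3), (7, 2), (8, 0), (8, 1), (8, 7), (9, 2), (9, 5), (9, 10), (10, 1)}.
Total count |C(F_11)_aff| = 17.


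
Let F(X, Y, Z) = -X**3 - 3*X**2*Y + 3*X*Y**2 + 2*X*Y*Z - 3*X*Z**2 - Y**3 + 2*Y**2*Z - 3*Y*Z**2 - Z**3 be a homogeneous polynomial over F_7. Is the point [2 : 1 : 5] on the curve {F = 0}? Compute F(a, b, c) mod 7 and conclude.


F(2,1,5) ≡ 1 (mod 7); P is NOT on the curve.

Evaluate F(2, 1, 5) term-by-term (mod 7).
  -X**3 ↦ -1·8·1·1 = -8
  -3*X**2*Y ↦ -3·4·1·1 = -12
  3*X*Y**2 ↦ 3·2·1·1 = 6
  2*X*Y*Z ↦ 2·2·1·5 = 20
  -3*X*Z**2 ↦ -3·2·1·25 = -150
  -Y**3 ↦ -1·1·1·1 = -1
  2*Y**2*Z ↦ 2·1·1·5 = 10
  -3*Y*Z**2 ↦ -3·1·1·25 = -75
  -Z**3 ↦ -1·1·1·125 = -125
Sum: F(2, 1, 5) = (-8) + (-12) + (6) + (20) + (-150) + (-1) + (10) + (-75) + (-125) = -335.
Reducing mod 7: -335 ≡ 1 (mod 7).
Since F(a, b, c) ≡ 1 ≠ 0 (mod 7), P does NOT lie on the curve.


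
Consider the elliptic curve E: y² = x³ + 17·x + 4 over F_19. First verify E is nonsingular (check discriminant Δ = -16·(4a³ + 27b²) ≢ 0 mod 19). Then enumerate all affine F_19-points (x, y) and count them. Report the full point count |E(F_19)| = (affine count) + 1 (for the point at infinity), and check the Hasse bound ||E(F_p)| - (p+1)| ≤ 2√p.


Affine points = {(0, 2), (0, 17), (3, 5), (3, 14), (5, 9), (5, 10), (8, 5), (8, 14), (12, 6), (12, 13), (13, 3), (13, 16), (15, 9), (15, 10), (17, 0), (18, 9), (18, 10)}; affine count = 17; |E(F_19)| = 18.

Discriminant check: Δ ∝ 4a³ + 27b² = 4·17³ + 27·4² = 4·4913 + 27·16 ≡ 1 (mod 19). Nonzero ⇒ E is nonsingular.
For each x ∈ F_19, compute rhs = x³ + 17·x + 4 mod 19, then count y ∈ F_19 with y² ≡ rhs.
  x = 0: rhs = 4, matching y values: 2, 17 (2 points).
  x = 1: rhs = 3, matching y values: none (0 points).
  x = 2: rhs = 8, matching y values: none (0 points).
  x = 3: rhs = 6, matching y values: 5, 14 (2 points).
  x = 4: rhs = 3, matching y values: none (0 points).
  x = 5: rhs = 5, matching y values: 9, 10 (2 points).
  x = 6: rhs = 18, matching y values: none (0 points).
  x = 7: rhs = 10, matching y values: none (0 points).
  x = 8: rhs = 6, matching y values: 5, 14 (2 points).
  x = 9: rhs = 12, matching y values: none (0 points).
  x = 10: rhs = 15, matching y values: none (0 points).
  x = 11: rhs = 2, matching y values: none (0 points).
  x = 12: rhs = 17, matching y values: 6, 13 (2 points).
  x = 13: rhs = 9, matching y values: 3, 16 (2 points).
  x = 14: rhs = 3, matching y values: none (0 points).
  x = 15: rhs = 5, matching y values: 9, 10 (2 points).
  x = 16: rhs = 2, matching y values: none (0 points).
  x = 17: rhs = 0, matching y values: 0 (1 points).
  x = 18: rhs = 5, matching y values: 9, 10 (2 points).
Total affine count: 17.
Full point count |E(F_19)| = 17 + 1 = 18.
Hasse bound: |18 − (19+1)| = |-2| = 2 ≤ 2√19 ≈ 8.7178 ✓.


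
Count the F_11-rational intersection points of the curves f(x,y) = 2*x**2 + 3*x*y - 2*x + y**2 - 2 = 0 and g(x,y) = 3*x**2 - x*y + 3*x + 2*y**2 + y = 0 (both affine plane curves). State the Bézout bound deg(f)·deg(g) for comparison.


Common zeros: ∅; count = 0; Bézout bound = 4.

deg(f) = 2, deg(g) = 2, so Bézout bound = 4.
Scan x ∈ F_11. For each x, list the y ∈ F_11 with f(x, y) ≡ 0 and those with g(x, y) ≡ 0 (mod 11); the common zeros in that column are the intersection.
  x = 0: f ≡ 0 at y ∈ ∅; g ≡ 0 at y ∈ {0, 5}; common: ∅.
  x = 1: f ≡ 0 at y ∈ ∅; g ≡ 0 at y ∈ ∅; common: ∅.
  x = 2: f ≡ 0 at y ∈ ∅; g ≡ 0 at y ∈ {3}; common: ∅.
  x = 3: f ≡ 0 at y ∈ ∅; g ≡ 0 at y ∈ ∅; common: ∅.
  x = 4: f ≡ 0 at y ∈ {0, 10}; g ≡ 0 at y ∈ ∅; common: ∅.
  x = 5: f ≡ 0 at y ∈ ∅; g ≡ 0 at y ∈ {1}; common: ∅.
  x = 6: f ≡ 0 at y ∈ {1, 3}; g ≡ 0 at y ∈ ∅; common: ∅.
  x = 7: f ≡ 0 at y ∈ {3, 9}; g ≡ 0 at y ∈ {4, 10}; common: ∅.
  x = 8: f ≡ 0 at y ∈ {0, 9}; g ≡ 0 at y ∈ {4, 5}; common: ∅.
  x = 9: f ≡ 0 at y ∈ ∅; g ≡ 0 at y ∈ {1, 3}; common: ∅.
  x = 10: f ≡ 0 at y ∈ {1, 2}; g ≡ 0 at y ∈ {0, 10}; common: ∅.
Collecting: common zeros = ∅, so the count is 0.
Comparison with the Bézout bound: 0 ≤ 4 = deg(f)·deg(g), as expected for curves with no common component (the affine F_11-count falls short of the bound because intersections may lie at infinity, over extension fields, or carry multiplicity).


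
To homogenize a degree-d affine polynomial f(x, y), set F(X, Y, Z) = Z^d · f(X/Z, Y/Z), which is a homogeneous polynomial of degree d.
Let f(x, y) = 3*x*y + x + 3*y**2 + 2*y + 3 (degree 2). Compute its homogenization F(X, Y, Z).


F(X, Y, Z) = 3*X*Y + X*Z + 3*Y**2 + 2*Y*Z + 3*Z**2

deg(f) = 2.
Substitute x = X/Z, y = Y/Z into f, then multiply by Z^2.
  monomial 3·x^1·y^1 ↦ 3·X^1·Y^1·Z^0.
  monomial 1·x^1·y^0 ↦ 1·X^1·Y^0·Z^1.
  monomial 3·x^0·y^2 ↦ 3·X^0·Y^2·Z^0.
  monomial 2·x^0·y^1 ↦ 2·X^0·Y^1·Z^1.
  monomial 3·x^0·y^0 ↦ 3·X^0·Y^0·Z^2.
Collecting: F(X, Y, Z) = 3*X*Y + X*Z + 3*Y**2 + 2*Y*Z + 3*Z**2.


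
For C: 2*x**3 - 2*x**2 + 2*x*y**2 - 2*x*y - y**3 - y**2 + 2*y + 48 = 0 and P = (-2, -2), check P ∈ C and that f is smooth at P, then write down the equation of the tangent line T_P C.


Tangent line at P: 44*x + 14*y + 116 = 0.

Step 1: f(-2, -2) = 0, so P lies on C.
Step 2: partial derivatives
  f_x(x, y) = 6*x**2 - 4*x + 2*y**2 - 2*y, f_y(x, y) = 4*x*y - 2*x - 3*y**2 - 2*y + 2.
  f_x(P) = 44, f_y(P) = 14 (gradient nonzero, so P is smooth).
Step 3: tangent line at P: 44·(x − -2) + 14·(y − -2) = 0.
Expanding: 44*x + 14*y + 116 = 0.


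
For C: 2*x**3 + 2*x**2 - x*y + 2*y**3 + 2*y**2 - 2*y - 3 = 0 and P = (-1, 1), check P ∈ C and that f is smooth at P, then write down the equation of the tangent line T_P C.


Tangent line at P: x + 9*y - 8 = 0.

Step 1: f(-1, 1) = 0, so P lies on C.
Step 2: partial derivatives
  f_x(x, y) = 6*x**2 + 4*x - y, f_y(x, y) = -x + 6*y**2 + 4*y - 2.
  f_x(P) = 1, f_y(P) = 9 (gradient nonzero, so P is smooth).
Step 3: tangent line at P: 1·(x − -1) + 9·(y − 1) = 0.
Expanding: x + 9*y - 8 = 0.
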